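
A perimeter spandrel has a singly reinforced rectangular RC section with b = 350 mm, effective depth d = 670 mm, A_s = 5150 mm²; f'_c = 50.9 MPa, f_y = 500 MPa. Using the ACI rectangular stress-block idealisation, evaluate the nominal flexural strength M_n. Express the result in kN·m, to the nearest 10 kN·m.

T = A_s f_y = 5150 × 500 = 2575000 N = 2575 kN.
From C = T: a = T/(0.85 f'_c b) = 2575000/(0.85 × 50.9 × 350) = 170.05 mm.
M_n = T(d − a/2) = 2575 kN × (670 − 85.025) mm = 1506.31 kN·m.

M_n ≈ 1510 kN·m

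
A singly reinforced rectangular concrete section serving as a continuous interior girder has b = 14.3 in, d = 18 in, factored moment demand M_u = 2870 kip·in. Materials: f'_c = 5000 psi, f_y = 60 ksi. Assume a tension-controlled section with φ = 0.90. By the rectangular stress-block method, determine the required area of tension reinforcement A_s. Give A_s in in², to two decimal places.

A_s ≈ 3.24 in²

M_n = M_u/φ = 2870/0.90 = 3188.89 kip·in.
From M_n = 0.85 f'_c a b (d − a/2):
a = d − √(d² − 2M_n/(0.85 f'_c b)) = 18 − √(18² − 2 × 3188.89/(0.85 × 5 × 14.3)) = 3.199 in.
A_s = 0.85 f'_c a b / f_y = 0.85 × 5 × 3.199 × 14.3 / 60 = 3.240 in².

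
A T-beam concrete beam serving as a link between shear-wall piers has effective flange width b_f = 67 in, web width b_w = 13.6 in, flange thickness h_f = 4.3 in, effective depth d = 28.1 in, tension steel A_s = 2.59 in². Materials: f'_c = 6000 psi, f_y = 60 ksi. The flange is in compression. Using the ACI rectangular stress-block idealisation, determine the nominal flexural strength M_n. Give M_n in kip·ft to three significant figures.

Tension: T = A_s f_y = 2.59 × 60 = 155.4 kips.
Try a within the flange: a = T/(0.85 f'_c b_f) = 155.4/(0.85 × 6 × 67) = 0.455 in.
Since a = 0.455 ≤ h_f = 4.3 in, the stress block lies entirely in the flange; analyse as a rectangular beam of width b_f.
M_n = T(d − a/2) = 155.4 × (28.1 − 0.2275) = 4331.4 kip·in.
M_n = 4331.4/12 = 360.95 kip·ft.

M_n ≈ 361 kip·ft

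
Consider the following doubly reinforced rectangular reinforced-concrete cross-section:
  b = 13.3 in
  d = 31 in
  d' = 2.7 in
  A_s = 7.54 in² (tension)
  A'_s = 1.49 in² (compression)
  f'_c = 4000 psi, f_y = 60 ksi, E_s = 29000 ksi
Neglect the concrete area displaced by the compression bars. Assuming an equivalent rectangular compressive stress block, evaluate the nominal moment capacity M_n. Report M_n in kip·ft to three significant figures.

M_n ≈ 1030 kip·ft

Assume both steels yield.
a = (A_s − A'_s) f_y/(0.85 f'_c b) = (7.54 − 1.49) × 60/(0.85 × 4 × 13.3) = 8.027 in.
c = a/β₁ = 8.027/0.85 = 9.444 in; ε'_s = 0.003(c − d')/c = 0.0021 ≥ ε_y = 0.0021, so the compression steel yields.
M_n = (A_s − A'_s) f_y (d − a/2) + A'_s f_y (d − d') = 363 × (31 − 4.0135) + 89.4 × (31 − 2.7) = 9796.1 + 2530.0 = 12326.1 kip·in = 12326.1/12 = 1027.18 kip·ft.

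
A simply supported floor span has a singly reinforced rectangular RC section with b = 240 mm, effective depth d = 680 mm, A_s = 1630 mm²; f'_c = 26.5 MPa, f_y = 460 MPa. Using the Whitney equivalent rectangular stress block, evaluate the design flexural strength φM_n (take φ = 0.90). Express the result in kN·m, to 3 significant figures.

φM_n ≈ 412 kN·m

T = A_s f_y = 1630 × 460 = 749800 N = 749.8 kN.
From C = T: a = T/(0.85 f'_c b) = 749800/(0.85 × 26.5 × 240) = 138.70 mm.
M_n = T(d − a/2) = 749.8 kN × (680 − 69.35) mm = 457.87 kN·m.
φM_n = 0.90 × 457.87 = 412.08 kN·m.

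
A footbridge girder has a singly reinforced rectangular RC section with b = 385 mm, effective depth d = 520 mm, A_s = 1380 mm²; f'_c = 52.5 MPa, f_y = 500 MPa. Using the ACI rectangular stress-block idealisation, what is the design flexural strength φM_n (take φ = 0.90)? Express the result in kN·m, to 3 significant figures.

T = A_s f_y = 1380 × 500 = 690000 N = 690 kN.
From C = T: a = T/(0.85 f'_c b) = 690000/(0.85 × 52.5 × 385) = 40.16 mm.
M_n = T(d − a/2) = 690 kN × (520 − 20.08) mm = 344.94 kN·m.
φM_n = 0.90 × 344.94 = 310.45 kN·m.

φM_n ≈ 310 kN·m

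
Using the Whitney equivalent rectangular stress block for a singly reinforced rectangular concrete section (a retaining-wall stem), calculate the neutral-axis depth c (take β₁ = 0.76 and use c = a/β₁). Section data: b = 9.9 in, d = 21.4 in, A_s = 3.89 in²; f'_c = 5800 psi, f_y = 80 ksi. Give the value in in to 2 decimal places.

c ≈ 8.39 in

T = A_s f_y = 3.89 × 80 = 311.2 kips.
a = T/(0.85 f'_c b) = 311.2/(0.85 × 5.8 × 9.9) = 6.3761 in.
With β₁ = 0.76, c = a/β₁ = 6.3761/0.76 = 8.39 in.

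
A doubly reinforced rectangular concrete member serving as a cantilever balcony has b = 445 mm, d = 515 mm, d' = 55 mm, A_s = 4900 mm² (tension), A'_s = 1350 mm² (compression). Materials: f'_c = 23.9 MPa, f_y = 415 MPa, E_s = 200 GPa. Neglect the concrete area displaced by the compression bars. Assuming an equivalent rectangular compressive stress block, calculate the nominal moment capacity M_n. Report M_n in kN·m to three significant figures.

Assume both tension and compression steel yield.
Net tension couple steel: A_s − A'_s = 3550 mm².
a = (A_s − A'_s) f_y / (0.85 f'_c b) = 1473250/(0.85 × 23.9 × 445) = 162.97 mm.
c = a/β₁ = 162.97/0.85 = 191.73 mm; ε'_s = 0.003(c − d')/c = 0.0021 ≥ f_y/E_s = 0.0021, so compression steel does yield.
M_n = (A_s − A'_s) f_y (d − a/2) + A'_s f_y (d − d') = [1473250 × (515 − 81.485) + 560250 × (515 − 55)] × 10⁻⁶ = 638.68 + 257.72 = 896.40 kN·m.

M_n ≈ 896 kN·m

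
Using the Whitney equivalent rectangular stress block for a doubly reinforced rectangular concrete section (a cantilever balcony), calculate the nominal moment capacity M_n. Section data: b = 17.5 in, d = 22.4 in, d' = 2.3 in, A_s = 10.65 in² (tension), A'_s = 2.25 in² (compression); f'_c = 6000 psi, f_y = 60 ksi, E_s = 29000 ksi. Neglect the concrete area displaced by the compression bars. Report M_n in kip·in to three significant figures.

M_n ≈ 12600 kip·in

Assume both steels yield.
a = (A_s − A'_s) f_y/(0.85 f'_c b) = (10.65 − 2.25) × 60/(0.85 × 6 × 17.5) = 5.647 in.
c = a/β₁ = 5.647/0.75 = 7.529 in; ε'_s = 0.003(c − d')/c = 0.0021 ≥ ε_y = 0.0021, so the compression steel yields.
M_n = (A_s − A'_s) f_y (d − a/2) + A'_s f_y (d − d') = 504 × (22.4 − 2.8235) + 135 × (22.4 − 2.3) = 9866.6 + 2713.5 = 12580.1 kip·in.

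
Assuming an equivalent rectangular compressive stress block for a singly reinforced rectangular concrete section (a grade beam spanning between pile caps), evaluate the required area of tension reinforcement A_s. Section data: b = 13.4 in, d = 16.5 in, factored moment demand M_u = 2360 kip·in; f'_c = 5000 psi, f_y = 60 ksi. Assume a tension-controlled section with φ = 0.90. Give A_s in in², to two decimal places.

M_n = M_u/φ = 2360/0.90 = 2622.22 kip·in.
From M_n = 0.85 f'_c a b (d − a/2):
a = d − √(d² − 2M_n/(0.85 f'_c b)) = 16.5 − √(16.5² − 2 × 2622.22/(0.85 × 5 × 13.4)) = 3.078 in.
A_s = 0.85 f'_c a b / f_y = 0.85 × 5 × 3.078 × 13.4 / 60 = 2.922 in².

A_s ≈ 2.92 in²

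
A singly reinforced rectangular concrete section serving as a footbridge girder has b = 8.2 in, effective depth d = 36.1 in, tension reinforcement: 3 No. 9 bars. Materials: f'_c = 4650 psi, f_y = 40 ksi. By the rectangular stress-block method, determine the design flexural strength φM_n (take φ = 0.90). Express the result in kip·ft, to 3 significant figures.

φM_n ≈ 308 kip·ft

A_s = 3 × 1 = 3 in².
T = A_s f_y = 3 × 40 = 120 kips.
a = T/(0.85 f'_c b) = 120/(0.85 × 4.65 × 8.2) = 3.703 in.
M_n = T(d − a/2) = 120 × (36.1 − 1.8515) = 4109.8 kip·in = 4109.8/12 = 342.48 kip·ft.
φM_n = 0.90 × 342.48 = 308.23 kip·ft.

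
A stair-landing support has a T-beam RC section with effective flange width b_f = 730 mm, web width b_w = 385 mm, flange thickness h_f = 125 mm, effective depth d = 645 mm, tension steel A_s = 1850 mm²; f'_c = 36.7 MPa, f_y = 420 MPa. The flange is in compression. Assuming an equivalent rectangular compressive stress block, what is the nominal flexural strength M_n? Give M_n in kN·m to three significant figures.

Tension: T = A_s f_y = 1850 × 420 = 777000 N.
Try a within the flange: a = T/(0.85 f'_c b_f) = 777000/(0.85 × 36.7 × 730) = 34.12 mm.
Since a = 34.12 ≤ h_f = 125 mm, the stress block lies entirely in the flange; analyse as a rectangular beam of width b_f.
M_n = T(d − a/2) = 777000 × (645 − 17.06) = 487.91 × 10⁶ N·mm.
M_n = 487.91 kN·m.

M_n ≈ 488 kN·m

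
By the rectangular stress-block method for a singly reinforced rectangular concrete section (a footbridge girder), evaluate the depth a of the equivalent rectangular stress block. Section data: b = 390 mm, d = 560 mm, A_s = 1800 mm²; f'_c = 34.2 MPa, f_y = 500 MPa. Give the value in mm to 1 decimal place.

T = A_s f_y = 1800 × 500 = 900000 N = 900 kN.
Setting C = 0.85 f'_c a b equal to T: a = 900000/(0.85 × 34.2 × 390) = 79.4 mm.

a ≈ 79.4 mm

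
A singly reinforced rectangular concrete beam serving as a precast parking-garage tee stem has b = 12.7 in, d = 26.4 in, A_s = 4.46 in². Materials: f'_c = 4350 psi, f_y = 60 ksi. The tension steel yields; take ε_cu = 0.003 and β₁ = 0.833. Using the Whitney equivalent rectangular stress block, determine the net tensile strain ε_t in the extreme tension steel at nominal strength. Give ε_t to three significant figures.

ε_t ≈ 0.00858

a = A_s f_y/(0.85 f'_c b) = 5.699 in.
β₁ = 0.833, so c = a/β₁ = 5.699/0.833 = 6.842 in.
From the linear strain diagram with ε_cu = 0.003: ε_t = 0.003 (d − c)/c = 0.003 × (26.4 − 6.842)/6.842 = 0.00858.
Since ε_t ≥ 0.005, the section is tension-controlled.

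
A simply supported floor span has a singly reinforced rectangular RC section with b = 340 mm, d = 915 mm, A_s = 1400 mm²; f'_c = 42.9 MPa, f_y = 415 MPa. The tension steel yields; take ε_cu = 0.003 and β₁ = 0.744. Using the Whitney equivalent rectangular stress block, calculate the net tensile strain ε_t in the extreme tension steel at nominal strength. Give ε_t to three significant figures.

ε_t ≈ 0.0406

a = A_s f_y/(0.85 f'_c b) = 46.86 mm.
β₁ = 0.744, so c = a/β₁ = 46.86/0.744 = 62.98 mm.
From the linear strain diagram with ε_cu = 0.003: ε_t = 0.003 (d − c)/c = 0.003 × (915 − 62.98)/62.98 = 0.0406.
Since ε_t ≥ 0.005, the section is tension-controlled.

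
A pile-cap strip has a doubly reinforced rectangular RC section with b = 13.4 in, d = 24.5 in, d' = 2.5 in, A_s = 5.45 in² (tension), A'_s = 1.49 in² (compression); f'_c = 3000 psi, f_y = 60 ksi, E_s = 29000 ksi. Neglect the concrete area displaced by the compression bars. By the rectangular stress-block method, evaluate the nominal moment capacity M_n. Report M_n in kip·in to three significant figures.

M_n ≈ 6960 kip·in

Assume both steels yield.
a = (A_s − A'_s) f_y/(0.85 f'_c b) = (5.45 − 1.49) × 60/(0.85 × 3 × 13.4) = 6.953 in.
c = a/β₁ = 6.953/0.85 = 8.180 in; ε'_s = 0.003(c − d')/c = 0.0021 ≥ ε_y = 0.0021, so the compression steel yields.
M_n = (A_s − A'_s) f_y (d − a/2) + A'_s f_y (d − d') = 237.6 × (24.5 − 3.4765) + 89.4 × (24.5 − 2.5) = 4995.2 + 1966.8 = 6962.0 kip·in.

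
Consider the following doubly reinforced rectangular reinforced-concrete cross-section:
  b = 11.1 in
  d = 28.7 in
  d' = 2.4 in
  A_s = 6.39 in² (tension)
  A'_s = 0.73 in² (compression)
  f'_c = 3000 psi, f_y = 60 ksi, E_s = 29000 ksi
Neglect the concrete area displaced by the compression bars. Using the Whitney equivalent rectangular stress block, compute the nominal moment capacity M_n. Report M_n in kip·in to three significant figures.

Assume both steels yield.
a = (A_s − A'_s) f_y/(0.85 f'_c b) = (6.39 − 0.73) × 60/(0.85 × 3 × 11.1) = 11.998 in.
c = a/β₁ = 11.998/0.85 = 14.115 in; ε'_s = 0.003(c − d')/c = 0.0025 ≥ ε_y = 0.0021, so the compression steel yields.
M_n = (A_s − A'_s) f_y (d − a/2) + A'_s f_y (d − d') = 339.6 × (28.7 − 5.999) + 43.8 × (28.7 − 2.4) = 7709.3 + 1151.9 = 8861.2 kip·in.

M_n ≈ 8860 kip·in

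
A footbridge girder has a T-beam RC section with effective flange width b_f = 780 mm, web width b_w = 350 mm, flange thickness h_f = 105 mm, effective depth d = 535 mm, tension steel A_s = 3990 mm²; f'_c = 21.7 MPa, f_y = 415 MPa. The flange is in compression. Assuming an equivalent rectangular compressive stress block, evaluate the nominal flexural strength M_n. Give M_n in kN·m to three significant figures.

M_n ≈ 790 kN·m

Tension: T = A_s f_y = 3990 × 415 = 1655850 N.
Try a within the flange: a = T/(0.85 f'_c b_f) = 1655850/(0.85 × 21.7 × 780) = 115.09 mm.
a = 115.09 > h_f = 105 mm: the block extends into the web. Split into flange-overhang and web parts.
C_f = 0.85 f'_c (b_f − b_w) h_f = 0.85 × 21.7 × (780 − 350) × 105 = 832792 N.
Remaining web compression depth: a_w = (T − C_f)/(0.85 f'_c b_w) = (1655850 − 832792)/(0.85 × 21.7 × 350) = 127.49 mm.
M_n = C_f(d − h_f/2) + (T − C_f)(d − a_w/2) = 832792 × (535 − 52.5) + 823058 × (535 − 63.745) = 401.82 + 387.87 = 789.69 × 10⁶ N·mm.
M_n = 789.69 kN·m.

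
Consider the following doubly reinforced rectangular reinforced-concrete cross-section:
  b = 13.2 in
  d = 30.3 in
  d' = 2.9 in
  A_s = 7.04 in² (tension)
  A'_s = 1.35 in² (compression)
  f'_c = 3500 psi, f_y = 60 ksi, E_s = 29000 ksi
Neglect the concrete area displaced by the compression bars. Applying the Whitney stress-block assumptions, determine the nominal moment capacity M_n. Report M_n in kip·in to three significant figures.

Assume both steels yield.
a = (A_s − A'_s) f_y/(0.85 f'_c b) = (7.04 − 1.35) × 60/(0.85 × 3.5 × 13.2) = 8.694 in.
c = a/β₁ = 8.694/0.85 = 10.228 in; ε'_s = 0.003(c − d')/c = 0.0021 ≥ ε_y = 0.0021, so the compression steel yields.
M_n = (A_s − A'_s) f_y (d − a/2) + A'_s f_y (d − d') = 341.4 × (30.3 − 4.347) + 81 × (30.3 − 2.9) = 8860.4 + 2219.4 = 11079.8 kip·in.

M_n ≈ 11100 kip·in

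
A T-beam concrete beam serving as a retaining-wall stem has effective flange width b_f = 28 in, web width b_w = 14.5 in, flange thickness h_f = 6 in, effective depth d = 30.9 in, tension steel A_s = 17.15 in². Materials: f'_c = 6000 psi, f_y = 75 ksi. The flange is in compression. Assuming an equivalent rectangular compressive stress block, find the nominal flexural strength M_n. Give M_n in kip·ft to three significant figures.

M_n ≈ 2780 kip·ft

Tension: T = A_s f_y = 17.15 × 75 = 1286.25 kips.
Try a within the flange: a = T/(0.85 f'_c b_f) = 1286.25/(0.85 × 6 × 28) = 9.007 in.
a = 9.007 > h_f = 6 in: the block extends into the web. Split into flange-overhang and web parts.
C_f = 0.85 f'_c (b_f − b_w) h_f = 0.85 × 6 × (28 − 14.5) × 6 = 413.1 kips.
Remaining web compression depth: a_w = (T − C_f)/(0.85 f'_c b_w) = (1286.25 − 413.1)/(0.85 × 6 × 14.5) = 11.807 in.
M_n = C_f(d − h_f/2) + (T − C_f)(d − a_w/2) = 413.1 × (30.9 − 3) + 873.15 × (30.9 − 5.9035) = 11525.5 + 21825.7 = 33351.2 kip·in.
M_n = 33351.2/12 = 2779.27 kip·ft.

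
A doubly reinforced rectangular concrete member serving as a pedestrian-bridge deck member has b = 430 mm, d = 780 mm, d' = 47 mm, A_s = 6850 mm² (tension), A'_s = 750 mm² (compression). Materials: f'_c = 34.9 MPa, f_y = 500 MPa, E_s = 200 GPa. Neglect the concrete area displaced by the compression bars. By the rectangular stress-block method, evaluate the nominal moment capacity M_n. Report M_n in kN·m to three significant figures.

Assume both tension and compression steel yield.
Net tension couple steel: A_s − A'_s = 6100 mm².
a = (A_s − A'_s) f_y / (0.85 f'_c b) = 3050000/(0.85 × 34.9 × 430) = 239.10 mm.
c = a/β₁ = 239.10/0.801 = 298.50 mm; ε'_s = 0.003(c − d')/c = 0.0025 ≥ f_y/E_s = 0.0025, so compression steel does yield.
M_n = (A_s − A'_s) f_y (d − a/2) + A'_s f_y (d − d') = [3050000 × (780 − 119.55) + 375000 × (780 − 47)] × 10⁻⁶ = 2014.37 + 274.88 = 2289.25 kN·m.

M_n ≈ 2290 kN·m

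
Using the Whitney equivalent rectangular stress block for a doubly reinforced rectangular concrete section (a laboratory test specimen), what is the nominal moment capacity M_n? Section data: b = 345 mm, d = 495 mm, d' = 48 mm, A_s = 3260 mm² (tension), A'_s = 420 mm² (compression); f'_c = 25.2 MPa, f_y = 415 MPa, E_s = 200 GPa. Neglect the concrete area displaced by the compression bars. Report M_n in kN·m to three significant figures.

M_n ≈ 567 kN·m

Assume both tension and compression steel yield.
Net tension couple steel: A_s − A'_s = 2840 mm².
a = (A_s − A'_s) f_y / (0.85 f'_c b) = 1178600/(0.85 × 25.2 × 345) = 159.49 mm.
c = a/β₁ = 159.49/0.85 = 187.64 mm; ε'_s = 0.003(c − d')/c = 0.0022 ≥ f_y/E_s = 0.0021, so compression steel does yield.
M_n = (A_s − A'_s) f_y (d − a/2) + A'_s f_y (d − d') = [1178600 × (495 − 79.745) + 174300 × (495 − 48)] × 10⁻⁶ = 489.42 + 77.91 = 567.33 kN·m.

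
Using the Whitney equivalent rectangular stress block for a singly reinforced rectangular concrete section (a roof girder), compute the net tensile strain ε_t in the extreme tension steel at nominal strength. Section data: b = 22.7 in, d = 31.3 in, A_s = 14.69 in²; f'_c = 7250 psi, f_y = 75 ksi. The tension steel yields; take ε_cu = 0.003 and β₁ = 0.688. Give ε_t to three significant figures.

ε_t ≈ 0.00520

a = A_s f_y/(0.85 f'_c b) = 7.876 in.
β₁ = 0.688, so c = a/β₁ = 7.876/0.688 = 11.448 in.
From the linear strain diagram with ε_cu = 0.003: ε_t = 0.003 (d − c)/c = 0.003 × (31.3 − 11.448)/11.448 = 0.00520.
Since ε_t ≥ 0.005, the section is tension-controlled.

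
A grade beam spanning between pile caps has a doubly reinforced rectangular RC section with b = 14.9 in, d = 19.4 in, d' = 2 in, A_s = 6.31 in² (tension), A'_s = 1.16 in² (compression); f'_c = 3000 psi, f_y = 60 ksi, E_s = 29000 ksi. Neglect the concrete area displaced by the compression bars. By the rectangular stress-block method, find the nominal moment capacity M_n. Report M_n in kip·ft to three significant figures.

M_n ≈ 496 kip·ft

Assume both steels yield.
a = (A_s − A'_s) f_y/(0.85 f'_c b) = (6.31 − 1.16) × 60/(0.85 × 3 × 14.9) = 8.133 in.
c = a/β₁ = 8.133/0.85 = 9.568 in; ε'_s = 0.003(c − d')/c = 0.0024 ≥ ε_y = 0.0021, so the compression steel yields.
M_n = (A_s − A'_s) f_y (d − a/2) + A'_s f_y (d − d') = 309 × (19.4 − 4.0665) + 69.6 × (19.4 − 2) = 4738.1 + 1211.0 = 5949.1 kip·in = 5949.1/12 = 495.76 kip·ft.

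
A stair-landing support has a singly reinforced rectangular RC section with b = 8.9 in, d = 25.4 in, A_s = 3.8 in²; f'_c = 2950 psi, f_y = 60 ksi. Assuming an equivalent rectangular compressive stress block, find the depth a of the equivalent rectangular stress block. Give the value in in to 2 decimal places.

a ≈ 10.22 in

T = A_s f_y = 3.8 × 60 = 228 kips.
a = T/(0.85 f'_c b) = 228/(0.85 × 2.95 × 8.9) = 10.22 in.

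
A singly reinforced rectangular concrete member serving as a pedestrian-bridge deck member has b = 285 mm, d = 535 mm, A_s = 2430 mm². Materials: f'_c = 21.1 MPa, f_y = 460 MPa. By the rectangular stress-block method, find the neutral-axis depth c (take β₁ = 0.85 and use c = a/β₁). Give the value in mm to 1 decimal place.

T = A_s f_y = 2430 × 460 = 1117800 N = 1117.8 kN.
Setting C = 0.85 f'_c a b equal to T: a = 1117800/(0.85 × 21.1 × 285) = 218.684 mm.
With β₁ = 0.85, c = a/β₁ = 218.684/0.85 = 257.3 mm.

c ≈ 257.3 mm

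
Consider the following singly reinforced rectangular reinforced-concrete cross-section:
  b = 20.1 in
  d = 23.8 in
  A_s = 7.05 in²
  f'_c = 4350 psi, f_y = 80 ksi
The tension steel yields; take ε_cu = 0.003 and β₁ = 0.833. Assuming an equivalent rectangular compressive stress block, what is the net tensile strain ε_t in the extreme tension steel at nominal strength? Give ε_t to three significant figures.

ε_t ≈ 0.00484

a = A_s f_y/(0.85 f'_c b) = 7.589 in.
β₁ = 0.833, so c = a/β₁ = 7.589/0.833 = 9.110 in.
From the linear strain diagram with ε_cu = 0.003: ε_t = 0.003 (d − c)/c = 0.003 × (23.8 − 9.110)/9.110 = 0.00484.
ε_t is between 0.004 and 0.005 — transition zone.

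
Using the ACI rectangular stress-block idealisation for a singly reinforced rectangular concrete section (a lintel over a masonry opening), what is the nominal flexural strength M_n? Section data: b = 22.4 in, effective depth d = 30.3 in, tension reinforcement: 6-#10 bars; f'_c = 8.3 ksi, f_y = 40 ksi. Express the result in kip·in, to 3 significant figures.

M_n ≈ 8940 kip·in

A_s = 6 × 1.27 = 7.62 in².
T = A_s f_y = 7.62 × 40 = 304.8 kips.
a = T/(0.85 f'_c b) = 304.8/(0.85 × 8.3 × 22.4) = 1.929 in.
M_n = T(d − a/2) = 304.8 × (30.3 − 0.9645) = 8941.5 kip·in.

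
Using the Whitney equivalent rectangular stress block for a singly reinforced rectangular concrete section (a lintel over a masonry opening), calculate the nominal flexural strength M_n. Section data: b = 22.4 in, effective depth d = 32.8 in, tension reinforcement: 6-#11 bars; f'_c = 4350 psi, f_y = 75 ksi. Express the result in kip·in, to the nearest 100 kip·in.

A_s = 6 × 1.56 = 9.36 in².
T = A_s f_y = 9.36 × 75 = 702 kips.
a = T/(0.85 f'_c b) = 702/(0.85 × 4.35 × 22.4) = 8.476 in.
M_n = T(d − a/2) = 702 × (32.8 − 4.238) = 20050.5 kip·in.

M_n ≈ 20100 kip·in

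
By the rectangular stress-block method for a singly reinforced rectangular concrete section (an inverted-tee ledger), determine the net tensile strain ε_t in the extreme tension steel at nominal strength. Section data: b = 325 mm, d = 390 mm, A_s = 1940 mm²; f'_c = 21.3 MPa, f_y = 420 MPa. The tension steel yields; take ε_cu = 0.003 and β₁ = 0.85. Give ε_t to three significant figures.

ε_t ≈ 0.00418

a = A_s f_y/(0.85 f'_c b) = 138.47 mm.
β₁ = 0.85, so c = a/β₁ = 138.47/0.85 = 162.91 mm.
From the linear strain diagram with ε_cu = 0.003: ε_t = 0.003 (d − c)/c = 0.003 × (390 − 162.91)/162.91 = 0.00418.
ε_t is between 0.004 and 0.005 — transition zone.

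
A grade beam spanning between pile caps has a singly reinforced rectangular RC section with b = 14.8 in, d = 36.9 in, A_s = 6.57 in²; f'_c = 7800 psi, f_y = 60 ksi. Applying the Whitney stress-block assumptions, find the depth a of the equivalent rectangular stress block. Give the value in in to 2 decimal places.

T = A_s f_y = 6.57 × 60 = 394.2 kips.
a = T/(0.85 f'_c b) = 394.2/(0.85 × 7.8 × 14.8) = 4.02 in.

a ≈ 4.02 in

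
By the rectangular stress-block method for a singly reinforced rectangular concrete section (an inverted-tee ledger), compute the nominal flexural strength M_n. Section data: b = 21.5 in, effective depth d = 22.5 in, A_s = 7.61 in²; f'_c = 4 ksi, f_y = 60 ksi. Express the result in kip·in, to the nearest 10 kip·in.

M_n ≈ 8850 kip·in

T = A_s f_y = 7.61 × 60 = 456.6 kips.
a = T/(0.85 f'_c b) = 456.6/(0.85 × 4 × 21.5) = 6.246 in.
M_n = T(d − a/2) = 456.6 × (22.5 − 3.123) = 8847.5 kip·in.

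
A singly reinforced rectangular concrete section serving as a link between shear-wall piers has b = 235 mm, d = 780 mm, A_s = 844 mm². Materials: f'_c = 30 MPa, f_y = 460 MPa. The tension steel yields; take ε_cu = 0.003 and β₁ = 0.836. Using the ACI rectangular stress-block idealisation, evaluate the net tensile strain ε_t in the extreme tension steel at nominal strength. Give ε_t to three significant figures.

a = A_s f_y/(0.85 f'_c b) = 64.79 mm.
β₁ = 0.836, so c = a/β₁ = 64.79/0.836 = 77.50 mm.
From the linear strain diagram with ε_cu = 0.003: ε_t = 0.003 (d − c)/c = 0.003 × (780 − 77.50)/77.50 = 0.0272.
Since ε_t ≥ 0.005, the section is tension-controlled.

ε_t ≈ 0.0272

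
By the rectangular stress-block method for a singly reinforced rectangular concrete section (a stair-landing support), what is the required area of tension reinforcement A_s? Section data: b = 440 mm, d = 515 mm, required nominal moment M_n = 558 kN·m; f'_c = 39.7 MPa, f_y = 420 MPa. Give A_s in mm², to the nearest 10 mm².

A_s ≈ 2790 mm²

With M_n = 0.85 f'_c a b (d − a/2), solve the quadratic for a:
a = d − √(d² − 2M_n/(0.85 f'_c b)) = 515 − √(515² − 2 × 558×10⁶/(0.85 × 39.7 × 440)) = 79.04 mm.
A_s = 0.85 f'_c a b / f_y = 0.85 × 39.7 × 79.04 × 440 / 420 = 2794.2 mm².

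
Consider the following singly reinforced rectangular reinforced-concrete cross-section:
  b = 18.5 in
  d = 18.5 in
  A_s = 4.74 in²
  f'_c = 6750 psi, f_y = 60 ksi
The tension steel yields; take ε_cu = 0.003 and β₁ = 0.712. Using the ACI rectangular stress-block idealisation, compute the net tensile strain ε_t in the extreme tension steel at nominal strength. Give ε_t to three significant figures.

ε_t ≈ 0.0117

a = A_s f_y/(0.85 f'_c b) = 2.679 in.
β₁ = 0.712, so c = a/β₁ = 2.679/0.712 = 3.763 in.
From the linear strain diagram with ε_cu = 0.003: ε_t = 0.003 (d − c)/c = 0.003 × (18.5 − 3.763)/3.763 = 0.0117.
Since ε_t ≥ 0.005, the section is tension-controlled.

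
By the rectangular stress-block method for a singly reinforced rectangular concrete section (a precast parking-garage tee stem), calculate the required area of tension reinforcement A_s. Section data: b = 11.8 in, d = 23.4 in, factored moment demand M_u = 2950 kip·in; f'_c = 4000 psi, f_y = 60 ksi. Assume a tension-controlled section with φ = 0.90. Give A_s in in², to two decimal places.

A_s ≈ 2.54 in²

M_n = M_u/φ = 2950/0.90 = 3277.78 kip·in.
From M_n = 0.85 f'_c a b (d − a/2):
a = d − √(d² − 2M_n/(0.85 f'_c b)) = 23.4 − √(23.4² − 2 × 3277.78/(0.85 × 4 × 11.8)) = 3.800 in.
A_s = 0.85 f'_c a b / f_y = 0.85 × 4 × 3.800 × 11.8 / 60 = 2.541 in².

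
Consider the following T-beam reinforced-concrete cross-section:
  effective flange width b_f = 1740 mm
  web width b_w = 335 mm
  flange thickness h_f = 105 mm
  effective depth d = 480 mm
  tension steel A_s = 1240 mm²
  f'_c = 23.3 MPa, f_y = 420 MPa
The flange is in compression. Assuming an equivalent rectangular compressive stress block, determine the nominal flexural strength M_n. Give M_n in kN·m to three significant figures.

M_n ≈ 246 kN·m

Tension: T = A_s f_y = 1240 × 420 = 520800 N.
Try a within the flange: a = T/(0.85 f'_c b_f) = 520800/(0.85 × 23.3 × 1740) = 15.11 mm.
Since a = 15.11 ≤ h_f = 105 mm, the stress block lies entirely in the flange; analyse as a rectangular beam of width b_f.
M_n = T(d − a/2) = 520800 × (480 − 7.555) = 246.05 × 10⁶ N·mm.
M_n = 246.05 kN·m.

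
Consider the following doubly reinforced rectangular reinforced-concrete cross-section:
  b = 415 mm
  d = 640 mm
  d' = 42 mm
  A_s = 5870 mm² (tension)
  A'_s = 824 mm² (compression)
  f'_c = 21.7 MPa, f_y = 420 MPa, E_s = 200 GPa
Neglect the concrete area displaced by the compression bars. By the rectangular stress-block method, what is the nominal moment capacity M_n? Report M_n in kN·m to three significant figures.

Assume both tension and compression steel yield.
Net tension couple steel: A_s − A'_s = 5046 mm².
a = (A_s − A'_s) f_y / (0.85 f'_c b) = 2119320/(0.85 × 21.7 × 415) = 276.87 mm.
c = a/β₁ = 276.87/0.85 = 325.73 mm; ε'_s = 0.003(c − d')/c = 0.0026 ≥ f_y/E_s = 0.0021, so compression steel does yield.
M_n = (A_s − A'_s) f_y (d − a/2) + A'_s f_y (d − d') = [2119320 × (640 − 138.435) + 346080 × (640 − 42)] × 10⁻⁶ = 1062.98 + 206.96 = 1269.94 kN·m.

M_n ≈ 1270 kN·m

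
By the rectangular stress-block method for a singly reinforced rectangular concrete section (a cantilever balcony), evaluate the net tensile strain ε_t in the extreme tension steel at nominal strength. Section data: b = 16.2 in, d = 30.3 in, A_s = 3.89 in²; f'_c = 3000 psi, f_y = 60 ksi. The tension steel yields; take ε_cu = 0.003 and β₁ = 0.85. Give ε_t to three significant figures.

ε_t ≈ 0.0107

a = A_s f_y/(0.85 f'_c b) = 5.650 in.
β₁ = 0.85, so c = a/β₁ = 5.650/0.85 = 6.647 in.
From the linear strain diagram with ε_cu = 0.003: ε_t = 0.003 (d − c)/c = 0.003 × (30.3 − 6.647)/6.647 = 0.0107.
Since ε_t ≥ 0.005, the section is tension-controlled.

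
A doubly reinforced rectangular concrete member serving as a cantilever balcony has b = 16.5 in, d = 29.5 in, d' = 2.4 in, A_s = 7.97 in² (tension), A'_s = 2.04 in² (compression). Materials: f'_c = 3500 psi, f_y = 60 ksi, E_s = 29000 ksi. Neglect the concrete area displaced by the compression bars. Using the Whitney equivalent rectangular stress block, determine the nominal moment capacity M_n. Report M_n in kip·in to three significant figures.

M_n ≈ 12500 kip·in

Assume both steels yield.
a = (A_s − A'_s) f_y/(0.85 f'_c b) = (7.97 − 2.04) × 60/(0.85 × 3.5 × 16.5) = 7.248 in.
c = a/β₁ = 7.248/0.85 = 8.527 in; ε'_s = 0.003(c − d')/c = 0.0022 ≥ ε_y = 0.0021, so the compression steel yields.
M_n = (A_s − A'_s) f_y (d − a/2) + A'_s f_y (d − d') = 355.8 × (29.5 − 3.624) + 122.4 × (29.5 − 2.4) = 9206.7 + 3317.0 = 12523.7 kip·in.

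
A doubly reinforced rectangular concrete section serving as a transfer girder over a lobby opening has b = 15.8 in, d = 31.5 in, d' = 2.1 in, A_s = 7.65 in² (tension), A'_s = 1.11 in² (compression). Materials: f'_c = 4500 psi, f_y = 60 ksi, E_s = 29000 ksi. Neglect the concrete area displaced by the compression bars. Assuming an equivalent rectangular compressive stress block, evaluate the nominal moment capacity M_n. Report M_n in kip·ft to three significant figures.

M_n ≈ 1090 kip·ft

Assume both steels yield.
a = (A_s − A'_s) f_y/(0.85 f'_c b) = (7.65 − 1.11) × 60/(0.85 × 4.5 × 15.8) = 6.493 in.
c = a/β₁ = 6.493/0.825 = 7.870 in; ε'_s = 0.003(c − d')/c = 0.0022 ≥ ε_y = 0.0021, so the compression steel yields.
M_n = (A_s − A'_s) f_y (d − a/2) + A'_s f_y (d − d') = 392.4 × (31.5 − 3.2465) + 66.6 × (31.5 − 2.1) = 11086.7 + 1958.0 = 13044.7 kip·in = 13044.7/12 = 1087.06 kip·ft.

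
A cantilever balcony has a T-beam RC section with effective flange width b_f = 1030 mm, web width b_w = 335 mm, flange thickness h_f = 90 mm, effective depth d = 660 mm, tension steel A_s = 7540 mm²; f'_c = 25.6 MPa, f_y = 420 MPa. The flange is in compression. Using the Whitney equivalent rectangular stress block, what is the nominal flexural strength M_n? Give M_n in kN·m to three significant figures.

M_n ≈ 1810 kN·m

Tension: T = A_s f_y = 7540 × 420 = 3166800 N.
Try a within the flange: a = T/(0.85 f'_c b_f) = 3166800/(0.85 × 25.6 × 1030) = 141.29 mm.
a = 141.29 > h_f = 90 mm: the block extends into the web. Split into flange-overhang and web parts.
C_f = 0.85 f'_c (b_f − b_w) h_f = 0.85 × 25.6 × (1030 − 335) × 90 = 1361088 N.
Remaining web compression depth: a_w = (T − C_f)/(0.85 f'_c b_w) = (3166800 − 1361088)/(0.85 × 25.6 × 335) = 247.71 mm.
M_n = C_f(d − h_f/2) + (T − C_f)(d − a_w/2) = 1361088 × (660 − 45) + 1805712 × (660 − 123.855) = 837.07 + 968.12 = 1805.19 × 10⁶ N·mm.
M_n = 1805.19 kN·m.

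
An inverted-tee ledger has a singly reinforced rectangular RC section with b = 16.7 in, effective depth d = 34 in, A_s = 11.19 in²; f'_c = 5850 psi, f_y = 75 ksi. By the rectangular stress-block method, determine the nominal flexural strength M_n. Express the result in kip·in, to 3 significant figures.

T = A_s f_y = 11.19 × 75 = 839.25 kips.
a = T/(0.85 f'_c b) = 839.25/(0.85 × 5.85 × 16.7) = 10.106 in.
M_n = T(d − a/2) = 839.25 × (34 − 5.053) = 24293.8 kip·in.

M_n ≈ 24300 kip·in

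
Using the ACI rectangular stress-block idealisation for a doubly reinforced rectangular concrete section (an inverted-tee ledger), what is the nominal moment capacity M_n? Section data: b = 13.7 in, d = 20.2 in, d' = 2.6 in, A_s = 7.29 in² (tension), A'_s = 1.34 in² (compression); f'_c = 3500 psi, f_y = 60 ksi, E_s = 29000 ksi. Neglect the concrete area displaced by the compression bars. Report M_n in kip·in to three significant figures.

M_n ≈ 7060 kip·in

Assume both steels yield.
a = (A_s − A'_s) f_y/(0.85 f'_c b) = (7.29 − 1.34) × 60/(0.85 × 3.5 × 13.7) = 8.759 in.
c = a/β₁ = 8.759/0.85 = 10.305 in; ε'_s = 0.003(c − d')/c = 0.0022 ≥ ε_y = 0.0021, so the compression steel yields.
M_n = (A_s − A'_s) f_y (d − a/2) + A'_s f_y (d − d') = 357 × (20.2 − 4.3795) + 80.4 × (20.2 − 2.6) = 5647.9 + 1415.0 = 7062.9 kip·in.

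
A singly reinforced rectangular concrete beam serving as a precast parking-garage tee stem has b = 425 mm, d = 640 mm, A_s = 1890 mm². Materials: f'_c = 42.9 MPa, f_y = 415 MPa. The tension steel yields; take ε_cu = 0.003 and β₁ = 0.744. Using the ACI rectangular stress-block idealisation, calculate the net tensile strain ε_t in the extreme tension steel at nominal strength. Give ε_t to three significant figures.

ε_t ≈ 0.0252

a = A_s f_y/(0.85 f'_c b) = 50.61 mm.
β₁ = 0.744, so c = a/β₁ = 50.61/0.744 = 68.02 mm.
From the linear strain diagram with ε_cu = 0.003: ε_t = 0.003 (d − c)/c = 0.003 × (640 − 68.02)/68.02 = 0.0252.
Since ε_t ≥ 0.005, the section is tension-controlled.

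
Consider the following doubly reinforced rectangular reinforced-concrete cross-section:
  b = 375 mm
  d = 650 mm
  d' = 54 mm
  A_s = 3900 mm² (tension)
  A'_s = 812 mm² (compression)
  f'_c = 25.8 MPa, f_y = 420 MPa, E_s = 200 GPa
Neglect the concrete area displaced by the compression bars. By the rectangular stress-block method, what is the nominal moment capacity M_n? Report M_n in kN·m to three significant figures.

Assume both tension and compression steel yield.
Net tension couple steel: A_s − A'_s = 3088 mm².
a = (A_s − A'_s) f_y / (0.85 f'_c b) = 1296960/(0.85 × 25.8 × 375) = 157.71 mm.
c = a/β₁ = 157.71/0.85 = 185.54 mm; ε'_s = 0.003(c − d')/c = 0.0021 ≥ f_y/E_s = 0.0021, so compression steel does yield.
M_n = (A_s − A'_s) f_y (d − a/2) + A'_s f_y (d − d') = [1296960 × (650 − 78.855) + 341040 × (650 − 54)] × 10⁻⁶ = 740.75 + 203.26 = 944.01 kN·m.

M_n ≈ 944 kN·m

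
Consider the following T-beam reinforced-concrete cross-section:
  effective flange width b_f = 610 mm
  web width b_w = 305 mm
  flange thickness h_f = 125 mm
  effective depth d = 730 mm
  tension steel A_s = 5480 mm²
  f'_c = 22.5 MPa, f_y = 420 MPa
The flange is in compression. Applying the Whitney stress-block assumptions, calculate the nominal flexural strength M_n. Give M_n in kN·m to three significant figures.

Tension: T = A_s f_y = 5480 × 420 = 2301600 N.
Try a within the flange: a = T/(0.85 f'_c b_f) = 2301600/(0.85 × 22.5 × 610) = 197.29 mm.
a = 197.29 > h_f = 125 mm: the block extends into the web. Split into flange-overhang and web parts.
C_f = 0.85 f'_c (b_f − b_w) h_f = 0.85 × 22.5 × (610 − 305) × 125 = 729141 N.
Remaining web compression depth: a_w = (T − C_f)/(0.85 f'_c b_w) = (2301600 − 729141)/(0.85 × 22.5 × 305) = 269.57 mm.
M_n = C_f(d − h_f/2) + (T − C_f)(d − a_w/2) = 729141 × (730 − 62.5) + 1572459 × (730 − 134.785) = 486.70 + 935.95 = 1422.65 × 10⁶ N·mm.
M_n = 1422.65 kN·m.

M_n ≈ 1420 kN·m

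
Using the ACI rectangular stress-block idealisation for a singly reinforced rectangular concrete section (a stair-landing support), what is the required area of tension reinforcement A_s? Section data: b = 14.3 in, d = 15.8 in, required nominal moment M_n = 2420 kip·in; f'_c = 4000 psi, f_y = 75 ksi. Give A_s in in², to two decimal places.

A_s ≈ 2.30 in²

From M_n = 0.85 f'_c a b (d − a/2):
a = d − √(d² − 2M_n/(0.85 f'_c b)) = 15.8 − √(15.8² − 2 × 2420/(0.85 × 4 × 14.3)) = 3.549 in.
A_s = 0.85 f'_c a b / f_y = 0.85 × 4 × 3.549 × 14.3 / 75 = 2.301 in².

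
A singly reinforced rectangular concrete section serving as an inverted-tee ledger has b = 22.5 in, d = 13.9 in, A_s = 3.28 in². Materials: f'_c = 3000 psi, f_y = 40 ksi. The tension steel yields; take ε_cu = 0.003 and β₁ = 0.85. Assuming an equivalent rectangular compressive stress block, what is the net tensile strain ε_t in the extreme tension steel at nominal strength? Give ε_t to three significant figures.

ε_t ≈ 0.0125

a = A_s f_y/(0.85 f'_c b) = 2.287 in.
β₁ = 0.85, so c = a/β₁ = 2.287/0.85 = 2.691 in.
From the linear strain diagram with ε_cu = 0.003: ε_t = 0.003 (d − c)/c = 0.003 × (13.9 − 2.691)/2.691 = 0.0125.
Since ε_t ≥ 0.005, the section is tension-controlled.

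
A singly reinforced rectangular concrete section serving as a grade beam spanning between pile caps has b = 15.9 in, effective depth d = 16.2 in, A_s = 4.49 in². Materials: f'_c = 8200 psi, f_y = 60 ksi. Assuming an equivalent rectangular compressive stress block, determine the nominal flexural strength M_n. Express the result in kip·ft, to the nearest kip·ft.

M_n ≈ 336 kip·ft

T = A_s f_y = 4.49 × 60 = 269.4 kips.
a = T/(0.85 f'_c b) = 269.4/(0.85 × 8.2 × 15.9) = 2.431 in.
M_n = T(d − a/2) = 269.4 × (16.2 − 1.2155) = 4036.8 kip·in = 4036.8/12 = 336.40 kip·ft.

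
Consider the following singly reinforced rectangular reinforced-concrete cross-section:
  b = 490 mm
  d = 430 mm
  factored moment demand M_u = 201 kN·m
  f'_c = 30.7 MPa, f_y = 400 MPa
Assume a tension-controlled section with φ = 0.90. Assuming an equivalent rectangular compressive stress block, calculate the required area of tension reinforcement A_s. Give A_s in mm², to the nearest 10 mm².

A_s ≈ 1370 mm²

M_n = M_u/φ = 201/0.90 = 223.333 kN·m.
With M_n = 0.85 f'_c a b (d − a/2), solve the quadratic for a:
a = d − √(d² − 2M_n/(0.85 f'_c b)) = 430 − √(430² − 2 × 223.333×10⁶/(0.85 × 30.7 × 490)) = 42.74 mm.
A_s = 0.85 f'_c a b / f_y = 0.85 × 30.7 × 42.74 × 490 / 400 = 1366.2 mm².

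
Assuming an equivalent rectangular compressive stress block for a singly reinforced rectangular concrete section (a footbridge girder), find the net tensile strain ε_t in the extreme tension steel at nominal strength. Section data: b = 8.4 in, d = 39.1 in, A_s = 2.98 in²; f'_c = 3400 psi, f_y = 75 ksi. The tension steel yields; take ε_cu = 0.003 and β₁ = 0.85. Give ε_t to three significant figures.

ε_t ≈ 0.00783

a = A_s f_y/(0.85 f'_c b) = 9.207 in.
β₁ = 0.85, so c = a/β₁ = 9.207/0.85 = 10.832 in.
From the linear strain diagram with ε_cu = 0.003: ε_t = 0.003 (d − c)/c = 0.003 × (39.1 − 10.832)/10.832 = 0.00783.
Since ε_t ≥ 0.005, the section is tension-controlled.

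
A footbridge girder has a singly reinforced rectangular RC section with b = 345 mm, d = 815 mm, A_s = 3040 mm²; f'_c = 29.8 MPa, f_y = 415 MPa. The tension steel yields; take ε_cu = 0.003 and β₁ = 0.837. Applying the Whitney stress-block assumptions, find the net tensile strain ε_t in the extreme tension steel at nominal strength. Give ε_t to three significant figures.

ε_t ≈ 0.0112

a = A_s f_y/(0.85 f'_c b) = 144.37 mm.
β₁ = 0.837, so c = a/β₁ = 144.37/0.837 = 172.49 mm.
From the linear strain diagram with ε_cu = 0.003: ε_t = 0.003 (d − c)/c = 0.003 × (815 − 172.49)/172.49 = 0.0112.
Since ε_t ≥ 0.005, the section is tension-controlled.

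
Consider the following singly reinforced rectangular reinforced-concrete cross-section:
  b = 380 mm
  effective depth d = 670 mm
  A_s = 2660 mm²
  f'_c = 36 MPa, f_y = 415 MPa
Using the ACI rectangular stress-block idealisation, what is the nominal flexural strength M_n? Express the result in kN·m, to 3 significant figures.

M_n ≈ 687 kN·m

T = A_s f_y = 2660 × 415 = 1103900 N = 1103.9 kN.
From C = T: a = T/(0.85 f'_c b) = 1103900/(0.85 × 36 × 380) = 94.93 mm.
M_n = T(d − a/2) = 1103.9 kN × (670 − 47.465) mm = 687.22 kN·m.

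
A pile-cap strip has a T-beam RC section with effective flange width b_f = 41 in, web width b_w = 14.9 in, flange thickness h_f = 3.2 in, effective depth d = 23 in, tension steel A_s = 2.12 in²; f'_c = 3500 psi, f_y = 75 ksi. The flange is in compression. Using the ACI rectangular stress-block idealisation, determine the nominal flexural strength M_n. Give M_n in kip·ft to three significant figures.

Tension: T = A_s f_y = 2.12 × 75 = 159 kips.
Try a within the flange: a = T/(0.85 f'_c b_f) = 159/(0.85 × 3.5 × 41) = 1.304 in.
Since a = 1.304 ≤ h_f = 3.2 in, the stress block lies entirely in the flange; analyse as a rectangular beam of width b_f.
M_n = T(d − a/2) = 159 × (23 − 0.652) = 3553.3 kip·in.
M_n = 3553.3/12 = 296.11 kip·ft.

M_n ≈ 296 kip·ft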